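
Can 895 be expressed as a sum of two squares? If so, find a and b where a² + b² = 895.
Not possible

Factorization: 895 = 5 × 179
By Fermat: n is sum of two squares iff every prime p ≡ 3 (mod 4) appears to even power.
Prime(s) ≡ 3 (mod 4) with odd exponent: [(179, 1)]
Therefore 895 cannot be expressed as a² + b².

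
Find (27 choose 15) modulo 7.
4

Using Lucas' theorem:
Write n=27 and k=15 in base 7:
n in base 7: [3, 6]
k in base 7: [2, 1]
C(27,15) mod 7 = ∏ C(n_i, k_i) mod 7
Digit binomials (mod 7): C(3,2) = 3; C(6,1) = 6
Product: 3 × 6 = 18 ≡ 4 (mod 7)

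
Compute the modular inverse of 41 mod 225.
11

gcd(41, 225) = 1, so the inverse exists.
Extended Euclidean algorithm on (225, 41):
225 = 5 × 41 + 20  ⟹  20 = (1)·225 + (-5)·41
41 = 2 × 20 + 1  ⟹  1 = (-2)·225 + (11)·41
So (11)·41 ≡ 1 (mod 225), i.e. 41^(-1) ≡ 11 (mod 225).
Check: 41 × 11 = 451 ≡ 1 (mod 225)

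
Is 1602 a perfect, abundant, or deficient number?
abundant

Proper divisors of 1602: sum = 1 + 2 + 3 + 6 + 9 + 18 + 89 + 178 + 267 + 534 + 801 = 1908
Since 1908 > 1602, 1602 is abundant.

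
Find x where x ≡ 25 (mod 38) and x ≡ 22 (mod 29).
747

Using Chinese Remainder Theorem:
M = 38 × 29 = 1102
M1 = 29, M2 = 38
y1 = 29^(-1) mod 38 = 21
y2 = 38^(-1) mod 29 = 13
x = (25×29×21 + 22×38×13) mod 1102 = 747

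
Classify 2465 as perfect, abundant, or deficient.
deficient

Proper divisors of 2465: sum = 1 + 5 + 17 + 29 + 85 + 145 + 493 = 775
Since 775 < 2465, 2465 is deficient.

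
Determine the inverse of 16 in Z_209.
196

gcd(16, 209) = 1, so the inverse exists.
Extended Euclidean algorithm on (209, 16):
209 = 13 × 16 + 1  ⟹  1 = (1)·209 + (-13)·16
So (-13)·16 ≡ 1 (mod 209), i.e. 16^(-1) ≡ -13 ≡ 196 (mod 209).
Check: 16 × 196 = 3136 ≡ 1 (mod 209)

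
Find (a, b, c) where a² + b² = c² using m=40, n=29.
(759, 2320, 2441)

Euclid's formula: a = m² - n², b = 2mn, c = m² + n²
m = 40, n = 29
a = 40² - 29² = 1600 - 841 = 759
b = 2 × 40 × 29 = 2320
c = 40² + 29² = 1600 + 841 = 2441
Verification: 759² + 2320² = 576081 + 5382400 = 5958481 = 2441² ✓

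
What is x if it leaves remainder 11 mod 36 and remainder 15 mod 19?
623

Using Chinese Remainder Theorem:
M = 36 × 19 = 684
M1 = 19, M2 = 36
y1 = 19^(-1) mod 36 = 19
y2 = 36^(-1) mod 19 = 9
x = (11×19×19 + 15×36×9) mod 684 = 623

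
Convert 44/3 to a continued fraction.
[14; 1, 2]

Euclidean algorithm steps:
44 = 14 × 3 + 2
3 = 1 × 2 + 1
2 = 2 × 1 + 0
Continued fraction: [14; 1, 2]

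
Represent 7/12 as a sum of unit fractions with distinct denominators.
1/2 + 1/12

Greedy algorithm:
7/12: ceiling(12/7) = 2, use 1/2
1/12: ceiling(12/1) = 12, use 1/12
Result: 7/12 = 1/2 + 1/12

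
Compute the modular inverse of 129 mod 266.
33

gcd(129, 266) = 1, so the inverse exists.
Extended Euclidean algorithm on (266, 129):
266 = 2 × 129 + 8  ⟹  8 = (1)·266 + (-2)·129
129 = 16 × 8 + 1  ⟹  1 = (-16)·266 + (33)·129
So (33)·129 ≡ 1 (mod 266), i.e. 129^(-1) ≡ 33 (mod 266).
Check: 129 × 33 = 4257 ≡ 1 (mod 266)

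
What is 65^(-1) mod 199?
49

gcd(65, 199) = 1, so the inverse exists.
Extended Euclidean algorithm on (199, 65):
199 = 3 × 65 + 4  ⟹  4 = (1)·199 + (-3)·65
65 = 16 × 4 + 1  ⟹  1 = (-16)·199 + (49)·65
So (49)·65 ≡ 1 (mod 199), i.e. 65^(-1) ≡ 49 (mod 199).
Check: 65 × 49 = 3185 ≡ 1 (mod 199)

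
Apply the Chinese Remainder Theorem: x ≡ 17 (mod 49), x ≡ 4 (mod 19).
213

Using Chinese Remainder Theorem:
M = 49 × 19 = 931
M1 = 19, M2 = 49
y1 = 19^(-1) mod 49 = 31
y2 = 49^(-1) mod 19 = 7
x = (17×19×31 + 4×49×7) mod 931 = 213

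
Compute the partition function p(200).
3972999029388

p(n) counts ways to write n as a sum of positive integers (order ignored).
Euler's pentagonal recurrence: p(k) = p(k-1) + p(k-2) - p(k-5) - p(k-7) + p(k-12) + p(k-15) - ... (offsets j(3j∓1)/2, signs ++--, p(0)=1, p(<0)=0).
DP table for k = 0..199: p(0)=1, p(1)=1, p(2)=2, p(3)=3, p(4)=5, p(5)=7, p(6)=11, p(7)=15, p(8)=22, p(9)=30, p(10)=42, p(11)=56, p(12)=77, p(13)=101, p(14)=135, p(15)=176, p(16)=231, p(17)=297, p(18)=385, p(19)=490, p(20)=627, p(21)=792, p(22)=1002, p(23)=1255, p(24)=1575, p(25)=1958, p(26)=2436, p(27)=3010, p(28)=3718, p(29)=4565, p(30)=5604, p(31)=6842, p(32)=8349, p(33)=10143, p(34)=12310, p(35)=14883, p(36)=17977, p(37)=21637, p(38)=26015, p(39)=31185, p(40)=37338, p(41)=44583, p(42)=53174, p(43)=63261, p(44)=75175, p(45)=89134, p(46)=105558, p(47)=124754, p(48)=147273, p(49)=173525, p(50)=204226, p(51)=239943, p(52)=281589, p(53)=329931, p(54)=386155, p(55)=451276, p(56)=526823, p(57)=614154, p(58)=715220, p(59)=831820, p(60)=966467, p(61)=1121505, p(62)=1300156, p(63)=1505499, p(64)=1741630, p(65)=2012558, p(66)=2323520, p(67)=2679689, p(68)=3087735, p(69)=3554345, p(70)=4087968, p(71)=4697205, p(72)=5392783, p(73)=6185689, p(74)=7089500, p(75)=8118264, p(76)=9289091, p(77)=10619863, p(78)=12132164, p(79)=13848650, p(80)=15796476, p(81)=18004327, p(82)=20506255, p(83)=23338469, p(84)=26543660, p(85)=30167357, p(86)=34262962, p(87)=38887673, p(88)=44108109, p(89)=49995925, p(90)=56634173, p(91)=64112359, p(92)=72533807, p(93)=82010177, p(94)=92669720, p(95)=104651419, p(96)=118114304, p(97)=133230930, p(98)=150198136, p(99)=169229875, p(100)=190569292, p(101)=214481126, p(102)=241265379, p(103)=271248950, p(104)=304801365, p(105)=342325709, p(106)=384276336, p(107)=431149389, p(108)=483502844, p(109)=541946240, p(110)=607163746, p(111)=679903203, p(112)=761002156, p(113)=851376628, p(114)=952050665, p(115)=1064144451, p(116)=1188908248, p(117)=1327710076, p(118)=1482074143, p(119)=1653668665, p(120)=1844349560, p(121)=2056148051, p(122)=2291320912, p(123)=2552338241, p(124)=2841940500, p(125)=3163127352, p(126)=3519222692, p(127)=3913864295, p(128)=4351078600, p(129)=4835271870, p(130)=5371315400, p(131)=5964539504, p(132)=6620830889, p(133)=7346629512, p(134)=8149040695, p(135)=9035836076, p(136)=10015581680, p(137)=11097645016, p(138)=12292341831, p(139)=13610949895, p(140)=15065878135, p(141)=16670689208, p(142)=18440293320, p(143)=20390982757, p(144)=22540654445, p(145)=24908858009, p(146)=27517052599, p(147)=30388671978, p(148)=33549419497, p(149)=37027355200, p(150)=40853235313, p(151)=45060624582, p(152)=49686288421, p(153)=54770336324, p(154)=60356673280, p(155)=66493182097, p(156)=73232243759, p(157)=80630964769, p(158)=88751778802, p(159)=97662728555, p(160)=107438159466, p(161)=118159068427, p(162)=129913904637, p(163)=142798995930, p(164)=156919475295, p(165)=172389800255, p(166)=189334822579, p(167)=207890420102, p(168)=228204732751, p(169)=250438925115, p(170)=274768617130, p(171)=301384802048, p(172)=330495499613, p(173)=362326859895, p(174)=397125074750, p(175)=435157697830, p(176)=476715857290, p(177)=522115831195, p(178)=571701605655, p(179)=625846753120, p(180)=684957390936, p(181)=749474411781, p(182)=819876908323, p(183)=896684817527, p(184)=980462880430, p(185)=1071823774337, p(186)=1171432692373, p(187)=1280011042268, p(188)=1398341745571, p(189)=1527273599625, p(190)=1667727404093, p(191)=1820701100652, p(192)=1987276856363, p(193)=2168627105469, p(194)=2366022741845, p(195)=2580840212973, p(196)=2814570987591, p(197)=3068829878530, p(198)=3345365983698, p(199)=3646072432125.
Final step: p(200) = p(199) + p(198) - p(195) - p(193) + p(188) + p(185) - p(178) - p(174) + p(165) + p(160) - p(149) - p(143) + p(130) + p(123) - p(108) - p(100) + p(83) + p(74) - p(55) - p(45) + p(24) + p(13)
= 3646072432125 + 3345365983698 - 2580840212973 - 2168627105469 + 1398341745571 + 1071823774337 - 571701605655 - 397125074750 + 172389800255 + 107438159466 - 37027355200 - 20390982757 + 5371315400 + 2552338241 - 483502844 - 190569292 + 23338469 + 7089500 - 451276 - 89134 + 1575 + 101
= 3972999029388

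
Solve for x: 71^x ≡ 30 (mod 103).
18

Baby-step giant-step with step n = ⌈√103⌉ = 11.
Baby steps 71^j mod 103 (j:value) for j=0..10: 0:1, 1:71, 2:97, 3:89, 4:36, 5:84, 6:93, 7:11, 8:60, 9:37, 10:52.
Giant-step multiplier: 71^(-11) ≡ 71^(102-11) = 71^91 ≡ 45 (mod 103).
Giant steps γ_i = 30·45^i mod 103: γ_0=30, γ_1=11 (in table at j=7).
x = i·n + j = 1·11 + 7 = 18.
Check: 71^18 ≡ 30 (mod 103).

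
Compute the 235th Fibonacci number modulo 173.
88

Matrix identity: Q^n = [[F_(n+1), F_n], [F_n, F_(n-1)]] with Q = [[1,1],[1,0]].
n = 235 = 11101011₂. Square-and-multiply, entries mod 173:
Q^1 = [[1,1],[1,0]]
Q^3 = (Q^1)²·Q = [[3,2],[2,1]]
Q^7 = (Q^3)²·Q = [[21,13],[13,8]]
Q^14 = (Q^7)² = [[91,31],[31,60]]
Q^29 = (Q^14)²·Q = [[83,73],[73,10]]
Q^58 = (Q^29)² = [[108,42],[42,66]]
Q^117 = (Q^58)²·Q = [[149,107],[107,42]]
Q^235 = (Q^117)²·Q = [[111,88],[88,23]]
F_235 mod 173 = Q^235[0][1] = 88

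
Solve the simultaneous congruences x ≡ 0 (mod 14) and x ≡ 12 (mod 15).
42

Using Chinese Remainder Theorem:
M = 14 × 15 = 210
M1 = 15, M2 = 14
y1 = 15^(-1) mod 14 = 1
y2 = 14^(-1) mod 15 = 14
x = (0×15×1 + 12×14×14) mod 210 = 42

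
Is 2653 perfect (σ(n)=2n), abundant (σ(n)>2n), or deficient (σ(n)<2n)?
deficient

Proper divisors of 2653: sum = 1 + 7 + 379 = 387
Since 387 < 2653, 2653 is deficient.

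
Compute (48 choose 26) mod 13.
3

Using Lucas' theorem:
Write n=48 and k=26 in base 13:
n in base 13: [3, 9]
k in base 13: [2, 0]
C(48,26) mod 13 = ∏ C(n_i, k_i) mod 13
Digit binomials (mod 13): C(3,2) = 3; C(9,0) = 1
Product: 3 × 1 = 3 ≡ 3 (mod 13)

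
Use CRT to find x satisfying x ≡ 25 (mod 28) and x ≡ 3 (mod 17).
445

Using Chinese Remainder Theorem:
M = 28 × 17 = 476
M1 = 17, M2 = 28
y1 = 17^(-1) mod 28 = 5
y2 = 28^(-1) mod 17 = 14
x = (25×17×5 + 3×28×14) mod 476 = 445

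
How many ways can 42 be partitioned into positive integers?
53174

p(n) counts ways to write n as a sum of positive integers (order ignored).
Euler's pentagonal recurrence: p(k) = p(k-1) + p(k-2) - p(k-5) - p(k-7) + p(k-12) + p(k-15) - ... (offsets j(3j∓1)/2, signs ++--, p(0)=1, p(<0)=0).
DP table for k = 0..41: p(0)=1, p(1)=1, p(2)=2, p(3)=3, p(4)=5, p(5)=7, p(6)=11, p(7)=15, p(8)=22, p(9)=30, p(10)=42, p(11)=56, p(12)=77, p(13)=101, p(14)=135, p(15)=176, p(16)=231, p(17)=297, p(18)=385, p(19)=490, p(20)=627, p(21)=792, p(22)=1002, p(23)=1255, p(24)=1575, p(25)=1958, p(26)=2436, p(27)=3010, p(28)=3718, p(29)=4565, p(30)=5604, p(31)=6842, p(32)=8349, p(33)=10143, p(34)=12310, p(35)=14883, p(36)=17977, p(37)=21637, p(38)=26015, p(39)=31185, p(40)=37338, p(41)=44583.
Final step: p(42) = p(41) + p(40) - p(37) - p(35) + p(30) + p(27) - p(20) - p(16) + p(7) + p(2)
= 44583 + 37338 - 21637 - 14883 + 5604 + 3010 - 627 - 231 + 15 + 2
= 53174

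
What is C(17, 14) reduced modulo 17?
0

Using Lucas' theorem:
Write n=17 and k=14 in base 17:
n in base 17: [1, 0]
k in base 17: [0, 14]
C(17,14) mod 17 = ∏ C(n_i, k_i) mod 17
Digit binomials (mod 17): C(1,0) = 1; C(0,14) = 0 (k_i > n_i)
Product: 1 × 0 = 0 ≡ 0 (mod 17)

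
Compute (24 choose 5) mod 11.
0

Using Lucas' theorem:
Write n=24 and k=5 in base 11:
n in base 11: [2, 2]
k in base 11: [0, 5]
C(24,5) mod 11 = ∏ C(n_i, k_i) mod 11
Digit binomials (mod 11): C(2,0) = 1; C(2,5) = 0 (k_i > n_i)
Product: 1 × 0 = 0 ≡ 0 (mod 11)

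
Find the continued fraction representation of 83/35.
[2; 2, 1, 2, 4]

Euclidean algorithm steps:
83 = 2 × 35 + 13
35 = 2 × 13 + 9
13 = 1 × 9 + 4
9 = 2 × 4 + 1
4 = 4 × 1 + 0
Continued fraction: [2; 2, 1, 2, 4]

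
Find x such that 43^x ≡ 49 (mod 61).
26

Baby-step giant-step with step n = ⌈√61⌉ = 8.
Baby steps 43^j mod 61 (j:value) for j=0..7: 0:1, 1:43, 2:19, 3:24, 4:56, 5:29, 6:27, 7:2.
Giant-step multiplier: 43^(-8) ≡ 43^(60-8) = 43^52 ≡ 22 (mod 61).
Giant steps γ_i = 49·22^i mod 61: γ_0=49, γ_1=41, γ_2=48, γ_3=19 (in table at j=2).
x = i·n + j = 3·8 + 2 = 26.
Check: 43^26 ≡ 49 (mod 61).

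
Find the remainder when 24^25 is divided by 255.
129

Repeated squaring. Binary of 25 = 11001.
24^1 ≡ 24 (mod 255); 24^2 ≡ 66 (mod 255); 24^4 ≡ 21 (mod 255); 24^8 ≡ 186 (mod 255); 24^16 ≡ 171 (mod 255)
24^25 = 24^1 × 24^8 × 24^16 ≡ 129 (mod 255)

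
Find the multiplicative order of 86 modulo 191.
95

191 is prime, so ord(86) divides φ(191) = 190.
Divisors of 190: 1, 2, 5, 10, 19, 38, 95, 190.
Repeated squaring: 86^1 ≡ 86, 86^2 ≡ 138, 86^4 ≡ 135, 86^8 ≡ 80, 86^16 ≡ 97, 86^32 ≡ 50, 86^64 ≡ 17, 86^128 ≡ 98 (mod 191).
Test 86^d mod 191 for each divisor d in increasing order:
86^1 ≡ 86
86^2 ≡ 138
86^5 = 86^4·86^1 ≡ 150
86^10 = 86^8·86^2 ≡ 153
86^19 = 86^16·86^2·86^1 ≡ 39
86^38 = 86^32·86^4·86^2 ≡ 184
86^95 = 86^64·86^16·86^8·86^4·86^2·86^1 ≡ 1  ← first divisor giving 1
The order is 95.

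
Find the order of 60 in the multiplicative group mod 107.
106

107 is prime, so ord(60) divides φ(107) = 106.
Divisors of 106: 1, 2, 53, 106.
Repeated squaring: 60^1 ≡ 60, 60^2 ≡ 69, 60^4 ≡ 53, 60^8 ≡ 27, 60^16 ≡ 87, 60^32 ≡ 79, 60^64 ≡ 35 (mod 107).
Test 60^d mod 107 for each divisor d in increasing order:
60^1 ≡ 60
60^2 ≡ 69
60^53 = 60^32·60^16·60^4·60^1 ≡ 106
60^106 = 60^64·60^32·60^8·60^2 ≡ 1  ← first divisor giving 1
The order is 106.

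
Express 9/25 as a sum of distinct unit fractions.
1/3 + 1/38 + 1/2850

Greedy algorithm:
9/25: ceiling(25/9) = 3, use 1/3
2/75: ceiling(75/2) = 38, use 1/38
1/2850: ceiling(2850/1) = 2850, use 1/2850
Result: 9/25 = 1/3 + 1/38 + 1/2850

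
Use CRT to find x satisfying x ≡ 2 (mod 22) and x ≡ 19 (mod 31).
112

Using Chinese Remainder Theorem:
M = 22 × 31 = 682
M1 = 31, M2 = 22
y1 = 31^(-1) mod 22 = 5
y2 = 22^(-1) mod 31 = 24
x = (2×31×5 + 19×22×24) mod 682 = 112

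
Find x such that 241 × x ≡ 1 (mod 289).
6

gcd(241, 289) = 1, so the inverse exists.
Extended Euclidean algorithm on (289, 241):
289 = 1 × 241 + 48  ⟹  48 = (1)·289 + (-1)·241
241 = 5 × 48 + 1  ⟹  1 = (-5)·289 + (6)·241
So (6)·241 ≡ 1 (mod 289), i.e. 241^(-1) ≡ 6 (mod 289).
Check: 241 × 6 = 1446 ≡ 1 (mod 289)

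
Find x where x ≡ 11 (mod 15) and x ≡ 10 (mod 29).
416

Using Chinese Remainder Theorem:
M = 15 × 29 = 435
M1 = 29, M2 = 15
y1 = 29^(-1) mod 15 = 14
y2 = 15^(-1) mod 29 = 2
x = (11×29×14 + 10×15×2) mod 435 = 416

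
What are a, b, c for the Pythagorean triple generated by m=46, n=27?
(1387, 2484, 2845)

Euclid's formula: a = m² - n², b = 2mn, c = m² + n²
m = 46, n = 27
a = 46² - 27² = 2116 - 729 = 1387
b = 2 × 46 × 27 = 2484
c = 46² + 27² = 2116 + 729 = 2845
Verification: 1387² + 2484² = 1923769 + 6170256 = 8094025 = 2845² ✓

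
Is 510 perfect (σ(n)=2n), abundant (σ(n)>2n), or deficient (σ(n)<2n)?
abundant

Proper divisors of 510: sum = 1 + 2 + 3 + 5 + 6 + 10 + 15 + 17 + 30 + 34 + 51 + 85 + 102 + 170 + 255 = 786
Since 786 > 510, 510 is abundant.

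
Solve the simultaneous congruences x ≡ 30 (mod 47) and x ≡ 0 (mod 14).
406

Using Chinese Remainder Theorem:
M = 47 × 14 = 658
M1 = 14, M2 = 47
y1 = 14^(-1) mod 47 = 37
y2 = 47^(-1) mod 14 = 3
x = (30×14×37 + 0×47×3) mod 658 = 406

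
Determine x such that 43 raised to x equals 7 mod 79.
17

Baby-step giant-step with step n = ⌈√79⌉ = 9.
Baby steps 43^j mod 79 (j:value) for j=0..8: 0:1, 1:43, 2:32, 3:33, 4:76, 5:29, 6:62, 7:59, 8:9.
Giant-step multiplier: 43^(-9) ≡ 43^(78-9) = 43^69 ≡ 69 (mod 79).
Giant steps γ_i = 7·69^i mod 79: γ_0=7, γ_1=9 (in table at j=8).
x = i·n + j = 1·9 + 8 = 17.
Check: 43^17 ≡ 7 (mod 79).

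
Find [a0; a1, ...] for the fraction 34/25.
[1; 2, 1, 3, 2]

Euclidean algorithm steps:
34 = 1 × 25 + 9
25 = 2 × 9 + 7
9 = 1 × 7 + 2
7 = 3 × 2 + 1
2 = 2 × 1 + 0
Continued fraction: [1; 2, 1, 3, 2]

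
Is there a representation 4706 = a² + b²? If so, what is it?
35² + 59² (a=35, b=59)

Factorization: 4706 = 2 × 13 × 181
By Fermat: n is sum of two squares iff every prime p ≡ 3 (mod 4) appears to even power.
All primes ≡ 3 (mod 4) appear to even power.
Search a = 0, 1, 2, … for 4706 - a² a perfect square: first hit at a = 35: 4706 - 1225 = 3481 = 59².
4706 = 35² + 59² = 1225 + 3481 ✓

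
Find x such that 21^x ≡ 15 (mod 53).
44

Baby-step giant-step with step n = ⌈√53⌉ = 8.
Baby steps 21^j mod 53 (j:value) for j=0..7: 0:1, 1:21, 2:17, 3:39, 4:24, 5:27, 6:37, 7:35.
Giant-step multiplier: 21^(-8) ≡ 21^(52-8) = 21^44 ≡ 15 (mod 53).
Giant steps γ_i = 15·15^i mod 53: γ_0=15, γ_1=13, γ_2=36, γ_3=10, γ_4=44, γ_5=24 (in table at j=4).
x = i·n + j = 5·8 + 4 = 44.
Check: 21^44 ≡ 15 (mod 53).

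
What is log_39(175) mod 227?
46

Baby-step giant-step with step n = ⌈√227⌉ = 16.
Baby steps 39^j mod 227 (j:value) for j=0..15: 0:1, 1:39, 2:159, 3:72, 4:84, 5:98, 6:190, 7:146, 8:19, 9:60, 10:70, 11:6, 12:7, 13:46, 14:205, 15:50.
Giant-step multiplier: 39^(-16) ≡ 39^(226-16) = 39^210 ≡ 144 (mod 227).
Giant steps γ_i = 175·144^i mod 227: γ_0=175, γ_1=3, γ_2=205 (in table at j=14).
x = i·n + j = 2·16 + 14 = 46.
Check: 39^46 ≡ 175 (mod 227).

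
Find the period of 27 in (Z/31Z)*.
10

31 is prime, so ord(27) divides φ(31) = 30.
Divisors of 30: 1, 2, 3, 5, 6, 10, 15, 30.
Repeated squaring: 27^1 ≡ 27, 27^2 ≡ 16, 27^4 ≡ 8, 27^8 ≡ 2, 27^16 ≡ 4 (mod 31).
Test 27^d mod 31 for each divisor d in increasing order:
27^1 ≡ 27
27^2 ≡ 16
27^3 = 27^2·27^1 ≡ 29
27^5 = 27^4·27^1 ≡ 30
27^6 = 27^4·27^2 ≡ 4
27^10 = 27^8·27^2 ≡ 1  ← first divisor giving 1
The order is 10.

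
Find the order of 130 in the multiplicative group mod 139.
138

139 is prime, so ord(130) divides φ(139) = 138.
Divisors of 138: 1, 2, 3, 6, 23, 46, 69, 138.
Repeated squaring: 130^1 ≡ 130, 130^2 ≡ 81, 130^4 ≡ 28, 130^8 ≡ 89, 130^16 ≡ 137, 130^32 ≡ 4, 130^64 ≡ 16, 130^128 ≡ 117 (mod 139).
Test 130^d mod 139 for each divisor d in increasing order:
130^1 ≡ 130
130^2 ≡ 81
130^3 = 130^2·130^1 ≡ 105
130^6 = 130^4·130^2 ≡ 44
130^23 = 130^16·130^4·130^2·130^1 ≡ 97
130^46 = 130^32·130^8·130^4·130^2 ≡ 96
130^69 = 130^64·130^4·130^1 ≡ 138
130^138 = 130^128·130^8·130^2 ≡ 1  ← first divisor giving 1
The order is 138.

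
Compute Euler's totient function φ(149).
148

149 = 149
φ(n) = n × ∏(1 - 1/p) for each prime p dividing n
φ(149) = 149 × (1 - 1/149) = 148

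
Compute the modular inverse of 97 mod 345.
313

gcd(97, 345) = 1, so the inverse exists.
Extended Euclidean algorithm on (345, 97):
345 = 3 × 97 + 54  ⟹  54 = (1)·345 + (-3)·97
97 = 1 × 54 + 43  ⟹  43 = (-1)·345 + (4)·97
54 = 1 × 43 + 11  ⟹  11 = (2)·345 + (-7)·97
43 = 3 × 11 + 10  ⟹  10 = (-7)·345 + (25)·97
11 = 1 × 10 + 1  ⟹  1 = (9)·345 + (-32)·97
So (-32)·97 ≡ 1 (mod 345), i.e. 97^(-1) ≡ -32 ≡ 313 (mod 345).
Check: 97 × 313 = 30361 ≡ 1 (mod 345)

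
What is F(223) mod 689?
66

Matrix identity: Q^n = [[F_(n+1), F_n], [F_n, F_(n-1)]] with Q = [[1,1],[1,0]].
n = 223 = 11011111₂. Square-and-multiply, entries mod 689:
Q^1 = [[1,1],[1,0]]
Q^3 = (Q^1)²·Q = [[3,2],[2,1]]
Q^6 = (Q^3)² = [[13,8],[8,5]]
Q^13 = (Q^6)²·Q = [[377,233],[233,144]]
Q^27 = (Q^13)²·Q = [[182,53],[53,129]]
Q^55 = (Q^27)²·Q = [[52,105],[105,636]]
Q^111 = (Q^55)²·Q = [[533,638],[638,584]]
Q^223 = (Q^111)²·Q = [[286,66],[66,220]]
F_223 mod 689 = Q^223[0][1] = 66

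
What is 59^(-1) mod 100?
39

gcd(59, 100) = 1, so the inverse exists.
Extended Euclidean algorithm on (100, 59):
100 = 1 × 59 + 41  ⟹  41 = (1)·100 + (-1)·59
59 = 1 × 41 + 18  ⟹  18 = (-1)·100 + (2)·59
41 = 2 × 18 + 5  ⟹  5 = (3)·100 + (-5)·59
18 = 3 × 5 + 3  ⟹  3 = (-10)·100 + (17)·59
5 = 1 × 3 + 2  ⟹  2 = (13)·100 + (-22)·59
3 = 1 × 2 + 1  ⟹  1 = (-23)·100 + (39)·59
So (39)·59 ≡ 1 (mod 100), i.e. 59^(-1) ≡ 39 (mod 100).
Check: 59 × 39 = 2301 ≡ 1 (mod 100)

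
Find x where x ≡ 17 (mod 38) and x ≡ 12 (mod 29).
853

Using Chinese Remainder Theorem:
M = 38 × 29 = 1102
M1 = 29, M2 = 38
y1 = 29^(-1) mod 38 = 21
y2 = 38^(-1) mod 29 = 13
x = (17×29×21 + 12×38×13) mod 1102 = 853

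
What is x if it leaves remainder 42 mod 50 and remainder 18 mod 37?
92

Using Chinese Remainder Theorem:
M = 50 × 37 = 1850
M1 = 37, M2 = 50
y1 = 37^(-1) mod 50 = 23
y2 = 50^(-1) mod 37 = 20
x = (42×37×23 + 18×50×20) mod 1850 = 92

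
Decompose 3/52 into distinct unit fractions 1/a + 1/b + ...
1/18 + 1/468

Greedy algorithm:
3/52: ceiling(52/3) = 18, use 1/18
1/468: ceiling(468/1) = 468, use 1/468
Result: 3/52 = 1/18 + 1/468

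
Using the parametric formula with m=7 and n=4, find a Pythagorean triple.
(33, 56, 65)

Euclid's formula: a = m² - n², b = 2mn, c = m² + n²
m = 7, n = 4
a = 7² - 4² = 49 - 16 = 33
b = 2 × 7 × 4 = 56
c = 7² + 4² = 49 + 16 = 65
Verification: 33² + 56² = 1089 + 3136 = 4225 = 65² ✓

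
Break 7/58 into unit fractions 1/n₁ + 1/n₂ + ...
1/9 + 1/105 + 1/18270

Greedy algorithm:
7/58: ceiling(58/7) = 9, use 1/9
5/522: ceiling(522/5) = 105, use 1/105
1/18270: ceiling(18270/1) = 18270, use 1/18270
Result: 7/58 = 1/9 + 1/105 + 1/18270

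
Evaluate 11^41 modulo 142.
31

Repeated squaring. Binary of 41 = 101001.
11^1 ≡ 11 (mod 142); 11^2 ≡ 121 (mod 142); 11^4 ≡ 15 (mod 142); 11^8 ≡ 83 (mod 142); 11^16 ≡ 73 (mod 142); 11^32 ≡ 75 (mod 142)
11^41 = 11^1 × 11^8 × 11^32 ≡ 31 (mod 142)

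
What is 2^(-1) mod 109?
55

gcd(2, 109) = 1, so the inverse exists.
Extended Euclidean algorithm on (109, 2):
109 = 54 × 2 + 1  ⟹  1 = (1)·109 + (-54)·2
So (-54)·2 ≡ 1 (mod 109), i.e. 2^(-1) ≡ -54 ≡ 55 (mod 109).
Check: 2 × 55 = 110 ≡ 1 (mod 109)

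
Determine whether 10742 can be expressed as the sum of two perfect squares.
Not possible

Factorization: 10742 = 2 × 41 × 131
By Fermat: n is sum of two squares iff every prime p ≡ 3 (mod 4) appears to even power.
Prime(s) ≡ 3 (mod 4) with odd exponent: [(131, 1)]
Therefore 10742 cannot be expressed as a² + b².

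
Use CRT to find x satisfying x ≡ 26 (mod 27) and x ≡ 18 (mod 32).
242

Using Chinese Remainder Theorem:
M = 27 × 32 = 864
M1 = 32, M2 = 27
y1 = 32^(-1) mod 27 = 11
y2 = 27^(-1) mod 32 = 19
x = (26×32×11 + 18×27×19) mod 864 = 242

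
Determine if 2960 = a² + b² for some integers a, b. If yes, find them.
16² + 52² (a=16, b=52)

Factorization: 2960 = 2^4 × 5 × 37
By Fermat: n is sum of two squares iff every prime p ≡ 3 (mod 4) appears to even power.
All primes ≡ 3 (mod 4) appear to even power.
Search a = 0, 1, 2, … for 2960 - a² a perfect square: first hit at a = 16: 2960 - 256 = 2704 = 52².
2960 = 16² + 52² = 256 + 2704 ✓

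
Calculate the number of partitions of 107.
431149389

p(n) counts ways to write n as a sum of positive integers (order ignored).
Euler's pentagonal recurrence: p(k) = p(k-1) + p(k-2) - p(k-5) - p(k-7) + p(k-12) + p(k-15) - ... (offsets j(3j∓1)/2, signs ++--, p(0)=1, p(<0)=0).
DP table for k = 0..106: p(0)=1, p(1)=1, p(2)=2, p(3)=3, p(4)=5, p(5)=7, p(6)=11, p(7)=15, p(8)=22, p(9)=30, p(10)=42, p(11)=56, p(12)=77, p(13)=101, p(14)=135, p(15)=176, p(16)=231, p(17)=297, p(18)=385, p(19)=490, p(20)=627, p(21)=792, p(22)=1002, p(23)=1255, p(24)=1575, p(25)=1958, p(26)=2436, p(27)=3010, p(28)=3718, p(29)=4565, p(30)=5604, p(31)=6842, p(32)=8349, p(33)=10143, p(34)=12310, p(35)=14883, p(36)=17977, p(37)=21637, p(38)=26015, p(39)=31185, p(40)=37338, p(41)=44583, p(42)=53174, p(43)=63261, p(44)=75175, p(45)=89134, p(46)=105558, p(47)=124754, p(48)=147273, p(49)=173525, p(50)=204226, p(51)=239943, p(52)=281589, p(53)=329931, p(54)=386155, p(55)=451276, p(56)=526823, p(57)=614154, p(58)=715220, p(59)=831820, p(60)=966467, p(61)=1121505, p(62)=1300156, p(63)=1505499, p(64)=1741630, p(65)=2012558, p(66)=2323520, p(67)=2679689, p(68)=3087735, p(69)=3554345, p(70)=4087968, p(71)=4697205, p(72)=5392783, p(73)=6185689, p(74)=7089500, p(75)=8118264, p(76)=9289091, p(77)=10619863, p(78)=12132164, p(79)=13848650, p(80)=15796476, p(81)=18004327, p(82)=20506255, p(83)=23338469, p(84)=26543660, p(85)=30167357, p(86)=34262962, p(87)=38887673, p(88)=44108109, p(89)=49995925, p(90)=56634173, p(91)=64112359, p(92)=72533807, p(93)=82010177, p(94)=92669720, p(95)=104651419, p(96)=118114304, p(97)=133230930, p(98)=150198136, p(99)=169229875, p(100)=190569292, p(101)=214481126, p(102)=241265379, p(103)=271248950, p(104)=304801365, p(105)=342325709, p(106)=384276336.
Final step: p(107) = p(106) + p(105) - p(102) - p(100) + p(95) + p(92) - p(85) - p(81) + p(72) + p(67) - p(56) - p(50) + p(37) + p(30) - p(15) - p(7)
= 384276336 + 342325709 - 241265379 - 190569292 + 104651419 + 72533807 - 30167357 - 18004327 + 5392783 + 2679689 - 526823 - 204226 + 21637 + 5604 - 176 - 15
= 431149389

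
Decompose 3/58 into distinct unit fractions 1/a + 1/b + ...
1/20 + 1/580

Greedy algorithm:
3/58: ceiling(58/3) = 20, use 1/20
1/580: ceiling(580/1) = 580, use 1/580
Result: 3/58 = 1/20 + 1/580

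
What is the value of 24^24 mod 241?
91

Repeated squaring. Binary of 24 = 11000.
24^1 ≡ 24 (mod 241); 24^2 ≡ 94 (mod 241); 24^4 ≡ 160 (mod 241); 24^8 ≡ 54 (mod 241); 24^16 ≡ 24 (mod 241)
24^24 = 24^8 × 24^16 ≡ 91 (mod 241)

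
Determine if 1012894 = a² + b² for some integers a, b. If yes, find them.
Not possible

Factorization: 1012894 = 2 × 17 × 31^3
By Fermat: n is sum of two squares iff every prime p ≡ 3 (mod 4) appears to even power.
Prime(s) ≡ 3 (mod 4) with odd exponent: [(31, 3)]
Therefore 1012894 cannot be expressed as a² + b².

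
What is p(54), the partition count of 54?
386155

p(n) counts ways to write n as a sum of positive integers (order ignored).
Euler's pentagonal recurrence: p(k) = p(k-1) + p(k-2) - p(k-5) - p(k-7) + p(k-12) + p(k-15) - ... (offsets j(3j∓1)/2, signs ++--, p(0)=1, p(<0)=0).
DP table for k = 0..53: p(0)=1, p(1)=1, p(2)=2, p(3)=3, p(4)=5, p(5)=7, p(6)=11, p(7)=15, p(8)=22, p(9)=30, p(10)=42, p(11)=56, p(12)=77, p(13)=101, p(14)=135, p(15)=176, p(16)=231, p(17)=297, p(18)=385, p(19)=490, p(20)=627, p(21)=792, p(22)=1002, p(23)=1255, p(24)=1575, p(25)=1958, p(26)=2436, p(27)=3010, p(28)=3718, p(29)=4565, p(30)=5604, p(31)=6842, p(32)=8349, p(33)=10143, p(34)=12310, p(35)=14883, p(36)=17977, p(37)=21637, p(38)=26015, p(39)=31185, p(40)=37338, p(41)=44583, p(42)=53174, p(43)=63261, p(44)=75175, p(45)=89134, p(46)=105558, p(47)=124754, p(48)=147273, p(49)=173525, p(50)=204226, p(51)=239943, p(52)=281589, p(53)=329931.
Final step: p(54) = p(53) + p(52) - p(49) - p(47) + p(42) + p(39) - p(32) - p(28) + p(19) + p(14) - p(3)
= 329931 + 281589 - 173525 - 124754 + 53174 + 31185 - 8349 - 3718 + 490 + 135 - 3
= 386155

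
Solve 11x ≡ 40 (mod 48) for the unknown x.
x ≡ 8 (mod 48)

gcd(11, 48) = 1, which divides 40, so solutions exist.
Find 11^(-1) mod 48 by the extended Euclidean algorithm:
48 = 4 × 11 + 4  ⟹  4 = (1)·48 + (-4)·11
11 = 2 × 4 + 3  ⟹  3 = (-2)·48 + (9)·11
4 = 1 × 3 + 1  ⟹  1 = (3)·48 + (-13)·11
So (-13)·11 ≡ 1 (mod 48), i.e. 11^(-1) ≡ -13 ≡ 35 (mod 48).
x ≡ 35 × 40 = 1400 ≡ 8 (mod 48).
Check: 11 × 8 = 88 ≡ 40 (mod 48).
Unique solution: x ≡ 8 (mod 48)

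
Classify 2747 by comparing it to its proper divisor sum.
deficient

Proper divisors of 2747: sum = 1 + 41 + 67 = 109
Since 109 < 2747, 2747 is deficient.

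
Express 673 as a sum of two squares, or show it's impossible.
12² + 23² (a=12, b=23)

Factorization: 673 = 673
By Fermat: n is sum of two squares iff every prime p ≡ 3 (mod 4) appears to even power.
All primes ≡ 3 (mod 4) appear to even power.
Search a = 0, 1, 2, … for 673 - a² a perfect square: first hit at a = 12: 673 - 144 = 529 = 23².
673 = 12² + 23² = 144 + 529 ✓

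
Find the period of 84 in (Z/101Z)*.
5

101 is prime, so ord(84) divides φ(101) = 100.
Divisors of 100: 1, 2, 4, 5, 10, 20, 25, 50, 100.
Repeated squaring: 84^1 ≡ 84, 84^2 ≡ 87, 84^4 ≡ 95, 84^8 ≡ 36, 84^16 ≡ 84, 84^32 ≡ 87, 84^64 ≡ 95 (mod 101).
Test 84^d mod 101 for each divisor d in increasing order:
84^1 ≡ 84
84^2 ≡ 87
84^4 ≡ 95
84^5 = 84^4·84^1 ≡ 1  ← first divisor giving 1
The order is 5.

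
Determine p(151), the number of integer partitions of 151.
45060624582

p(n) counts ways to write n as a sum of positive integers (order ignored).
Euler's pentagonal recurrence: p(k) = p(k-1) + p(k-2) - p(k-5) - p(k-7) + p(k-12) + p(k-15) - ... (offsets j(3j∓1)/2, signs ++--, p(0)=1, p(<0)=0).
DP table for k = 0..150: p(0)=1, p(1)=1, p(2)=2, p(3)=3, p(4)=5, p(5)=7, p(6)=11, p(7)=15, p(8)=22, p(9)=30, p(10)=42, p(11)=56, p(12)=77, p(13)=101, p(14)=135, p(15)=176, p(16)=231, p(17)=297, p(18)=385, p(19)=490, p(20)=627, p(21)=792, p(22)=1002, p(23)=1255, p(24)=1575, p(25)=1958, p(26)=2436, p(27)=3010, p(28)=3718, p(29)=4565, p(30)=5604, p(31)=6842, p(32)=8349, p(33)=10143, p(34)=12310, p(35)=14883, p(36)=17977, p(37)=21637, p(38)=26015, p(39)=31185, p(40)=37338, p(41)=44583, p(42)=53174, p(43)=63261, p(44)=75175, p(45)=89134, p(46)=105558, p(47)=124754, p(48)=147273, p(49)=173525, p(50)=204226, p(51)=239943, p(52)=281589, p(53)=329931, p(54)=386155, p(55)=451276, p(56)=526823, p(57)=614154, p(58)=715220, p(59)=831820, p(60)=966467, p(61)=1121505, p(62)=1300156, p(63)=1505499, p(64)=1741630, p(65)=2012558, p(66)=2323520, p(67)=2679689, p(68)=3087735, p(69)=3554345, p(70)=4087968, p(71)=4697205, p(72)=5392783, p(73)=6185689, p(74)=7089500, p(75)=8118264, p(76)=9289091, p(77)=10619863, p(78)=12132164, p(79)=13848650, p(80)=15796476, p(81)=18004327, p(82)=20506255, p(83)=23338469, p(84)=26543660, p(85)=30167357, p(86)=34262962, p(87)=38887673, p(88)=44108109, p(89)=49995925, p(90)=56634173, p(91)=64112359, p(92)=72533807, p(93)=82010177, p(94)=92669720, p(95)=104651419, p(96)=118114304, p(97)=133230930, p(98)=150198136, p(99)=169229875, p(100)=190569292, p(101)=214481126, p(102)=241265379, p(103)=271248950, p(104)=304801365, p(105)=342325709, p(106)=384276336, p(107)=431149389, p(108)=483502844, p(109)=541946240, p(110)=607163746, p(111)=679903203, p(112)=761002156, p(113)=851376628, p(114)=952050665, p(115)=1064144451, p(116)=1188908248, p(117)=1327710076, p(118)=1482074143, p(119)=1653668665, p(120)=1844349560, p(121)=2056148051, p(122)=2291320912, p(123)=2552338241, p(124)=2841940500, p(125)=3163127352, p(126)=3519222692, p(127)=3913864295, p(128)=4351078600, p(129)=4835271870, p(130)=5371315400, p(131)=5964539504, p(132)=6620830889, p(133)=7346629512, p(134)=8149040695, p(135)=9035836076, p(136)=10015581680, p(137)=11097645016, p(138)=12292341831, p(139)=13610949895, p(140)=15065878135, p(141)=16670689208, p(142)=18440293320, p(143)=20390982757, p(144)=22540654445, p(145)=24908858009, p(146)=27517052599, p(147)=30388671978, p(148)=33549419497, p(149)=37027355200, p(150)=40853235313.
Final step: p(151) = p(150) + p(149) - p(146) - p(144) + p(139) + p(136) - p(129) - p(125) + p(116) + p(111) - p(100) - p(94) + p(81) + p(74) - p(59) - p(51) + p(34) + p(25) - p(6)
= 40853235313 + 37027355200 - 27517052599 - 22540654445 + 13610949895 + 10015581680 - 4835271870 - 3163127352 + 1188908248 + 679903203 - 190569292 - 92669720 + 18004327 + 7089500 - 831820 - 239943 + 12310 + 1958 - 11
= 45060624582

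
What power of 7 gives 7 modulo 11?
1

Baby-step giant-step with step n = ⌈√11⌉ = 4.
Baby steps 7^j mod 11 (j:value) for j=0..3: 0:1, 1:7, 2:5, 3:2.
h = 7 is already in the table at j=1, so x = 1.
Check: 7^1 ≡ 7 (mod 11).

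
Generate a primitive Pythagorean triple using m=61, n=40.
(2121, 4880, 5321)

Euclid's formula: a = m² - n², b = 2mn, c = m² + n²
m = 61, n = 40
a = 61² - 40² = 3721 - 1600 = 2121
b = 2 × 61 × 40 = 4880
c = 61² + 40² = 3721 + 1600 = 5321
Verification: 2121² + 4880² = 4498641 + 23814400 = 28313041 = 5321² ✓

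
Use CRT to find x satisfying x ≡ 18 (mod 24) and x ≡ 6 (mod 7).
90

Using Chinese Remainder Theorem:
M = 24 × 7 = 168
M1 = 7, M2 = 24
y1 = 7^(-1) mod 24 = 7
y2 = 24^(-1) mod 7 = 5
x = (18×7×7 + 6×24×5) mod 168 = 90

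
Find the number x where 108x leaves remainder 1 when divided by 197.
166

gcd(108, 197) = 1, so the inverse exists.
Extended Euclidean algorithm on (197, 108):
197 = 1 × 108 + 89  ⟹  89 = (1)·197 + (-1)·108
108 = 1 × 89 + 19  ⟹  19 = (-1)·197 + (2)·108
89 = 4 × 19 + 13  ⟹  13 = (5)·197 + (-9)·108
19 = 1 × 13 + 6  ⟹  6 = (-6)·197 + (11)·108
13 = 2 × 6 + 1  ⟹  1 = (17)·197 + (-31)·108
So (-31)·108 ≡ 1 (mod 197), i.e. 108^(-1) ≡ -31 ≡ 166 (mod 197).
Check: 108 × 166 = 17928 ≡ 1 (mod 197)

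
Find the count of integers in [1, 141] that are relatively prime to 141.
92

141 = 3 × 47
φ(n) = n × ∏(1 - 1/p) for each prime p dividing n
φ(141) = 141 × (1 - 1/3) × (1 - 1/47) = 92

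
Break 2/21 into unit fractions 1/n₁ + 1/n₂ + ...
1/11 + 1/231

Greedy algorithm:
2/21: ceiling(21/2) = 11, use 1/11
1/231: ceiling(231/1) = 231, use 1/231
Result: 2/21 = 1/11 + 1/231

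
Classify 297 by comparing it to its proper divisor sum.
deficient

Proper divisors of 297: sum = 1 + 3 + 9 + 11 + 27 + 33 + 99 = 183
Since 183 < 297, 297 is deficient.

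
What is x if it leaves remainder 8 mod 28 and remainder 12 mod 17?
148

Using Chinese Remainder Theorem:
M = 28 × 17 = 476
M1 = 17, M2 = 28
y1 = 17^(-1) mod 28 = 5
y2 = 28^(-1) mod 17 = 14
x = (8×17×5 + 12×28×14) mod 476 = 148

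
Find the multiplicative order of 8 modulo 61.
20

61 is prime, so ord(8) divides φ(61) = 60.
Divisors of 60: 1, 2, 3, 4, 5, 6, 10, 12, 15, 20, 30, 60.
Repeated squaring: 8^1 ≡ 8, 8^2 ≡ 3, 8^4 ≡ 9, 8^8 ≡ 20, 8^16 ≡ 34, 8^32 ≡ 58 (mod 61).
Test 8^d mod 61 for each divisor d in increasing order:
8^1 ≡ 8
8^2 ≡ 3
8^3 = 8^2·8^1 ≡ 24
8^4 ≡ 9
8^5 = 8^4·8^1 ≡ 11
8^6 = 8^4·8^2 ≡ 27
8^10 = 8^8·8^2 ≡ 60
8^12 = 8^8·8^4 ≡ 58
8^15 = 8^8·8^4·8^2·8^1 ≡ 50
8^20 = 8^16·8^4 ≡ 1  ← first divisor giving 1
The order is 20.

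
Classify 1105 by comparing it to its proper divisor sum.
deficient

Proper divisors of 1105: sum = 1 + 5 + 13 + 17 + 65 + 85 + 221 = 407
Since 407 < 1105, 1105 is deficient.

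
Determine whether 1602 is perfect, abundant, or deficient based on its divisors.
abundant

Proper divisors of 1602: sum = 1 + 2 + 3 + 6 + 9 + 18 + 89 + 178 + 267 + 534 + 801 = 1908
Since 1908 > 1602, 1602 is abundant.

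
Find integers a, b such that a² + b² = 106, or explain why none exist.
5² + 9² (a=5, b=9)

Factorization: 106 = 2 × 53
By Fermat: n is sum of two squares iff every prime p ≡ 3 (mod 4) appears to even power.
All primes ≡ 3 (mod 4) appear to even power.
Search a = 0, 1, 2, … for 106 - a² a perfect square: first hit at a = 5: 106 - 25 = 81 = 9².
106 = 5² + 9² = 25 + 81 ✓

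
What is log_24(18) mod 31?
2

Baby-step giant-step with step n = ⌈√31⌉ = 6.
Baby steps 24^j mod 31 (j:value) for j=0..5: 0:1, 1:24, 2:18, 3:29, 4:14, 5:26.
h = 18 is already in the table at j=2, so x = 2.
Check: 24^2 ≡ 18 (mod 31).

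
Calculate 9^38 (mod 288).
81

Repeated squaring. Binary of 38 = 100110.
9^1 ≡ 9 (mod 288); 9^2 ≡ 81 (mod 288); 9^4 ≡ 225 (mod 288); 9^8 ≡ 225 (mod 288); 9^16 ≡ 225 (mod 288); 9^32 ≡ 225 (mod 288)
9^38 = 9^2 × 9^4 × 9^32 ≡ 81 (mod 288)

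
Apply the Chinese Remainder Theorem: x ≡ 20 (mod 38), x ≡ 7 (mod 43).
1426

Using Chinese Remainder Theorem:
M = 38 × 43 = 1634
M1 = 43, M2 = 38
y1 = 43^(-1) mod 38 = 23
y2 = 38^(-1) mod 43 = 17
x = (20×43×23 + 7×38×17) mod 1634 = 1426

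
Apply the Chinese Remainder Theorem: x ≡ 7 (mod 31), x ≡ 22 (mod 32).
534

Using Chinese Remainder Theorem:
M = 31 × 32 = 992
M1 = 32, M2 = 31
y1 = 32^(-1) mod 31 = 1
y2 = 31^(-1) mod 32 = 31
x = (7×32×1 + 22×31×31) mod 992 = 534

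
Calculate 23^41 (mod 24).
23

Repeated squaring. Binary of 41 = 101001.
23^1 ≡ 23 (mod 24); 23^2 ≡ 1 (mod 24); 23^4 ≡ 1 (mod 24); 23^8 ≡ 1 (mod 24); 23^16 ≡ 1 (mod 24); 23^32 ≡ 1 (mod 24)
23^41 = 23^1 × 23^8 × 23^32 ≡ 23 (mod 24)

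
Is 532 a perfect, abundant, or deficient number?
abundant

Proper divisors of 532: sum = 1 + 2 + 4 + 7 + 14 + 19 + 28 + 38 + 76 + 133 + 266 = 588
Since 588 > 532, 532 is abundant.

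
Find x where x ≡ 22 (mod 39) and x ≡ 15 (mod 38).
1231

Using Chinese Remainder Theorem:
M = 39 × 38 = 1482
M1 = 38, M2 = 39
y1 = 38^(-1) mod 39 = 38
y2 = 39^(-1) mod 38 = 1
x = (22×38×38 + 15×39×1) mod 1482 = 1231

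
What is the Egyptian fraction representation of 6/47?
1/8 + 1/376

Greedy algorithm:
6/47: ceiling(47/6) = 8, use 1/8
1/376: ceiling(376/1) = 376, use 1/376
Result: 6/47 = 1/8 + 1/376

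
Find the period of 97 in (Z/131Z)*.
130

131 is prime, so ord(97) divides φ(131) = 130.
Divisors of 130: 1, 2, 5, 10, 13, 26, 65, 130.
Repeated squaring: 97^1 ≡ 97, 97^2 ≡ 108, 97^4 ≡ 5, 97^8 ≡ 25, 97^16 ≡ 101, 97^32 ≡ 114, 97^64 ≡ 27, 97^128 ≡ 74 (mod 131).
Test 97^d mod 131 for each divisor d in increasing order:
97^1 ≡ 97
97^2 ≡ 108
97^5 = 97^4·97^1 ≡ 92
97^10 = 97^8·97^2 ≡ 80
97^13 = 97^8·97^4·97^1 ≡ 73
97^26 = 97^16·97^8·97^2 ≡ 89
97^65 = 97^64·97^1 ≡ 130
97^130 = 97^128·97^2 ≡ 1  ← first divisor giving 1
The order is 130.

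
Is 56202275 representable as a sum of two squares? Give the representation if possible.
Not possible

Factorization: 56202275 = 5^2 × 131^3
By Fermat: n is sum of two squares iff every prime p ≡ 3 (mod 4) appears to even power.
Prime(s) ≡ 3 (mod 4) with odd exponent: [(131, 3)]
Therefore 56202275 cannot be expressed as a² + b².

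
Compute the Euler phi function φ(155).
120

155 = 5 × 31
φ(n) = n × ∏(1 - 1/p) for each prime p dividing n
φ(155) = 155 × (1 - 1/5) × (1 - 1/31) = 120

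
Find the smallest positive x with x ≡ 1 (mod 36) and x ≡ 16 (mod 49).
1045

Using Chinese Remainder Theorem:
M = 36 × 49 = 1764
M1 = 49, M2 = 36
y1 = 49^(-1) mod 36 = 25
y2 = 36^(-1) mod 49 = 15
x = (1×49×25 + 16×36×15) mod 1764 = 1045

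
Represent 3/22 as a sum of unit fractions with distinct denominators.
1/8 + 1/88

Greedy algorithm:
3/22: ceiling(22/3) = 8, use 1/8
1/88: ceiling(88/1) = 88, use 1/88
Result: 3/22 = 1/8 + 1/88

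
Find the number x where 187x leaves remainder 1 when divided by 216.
67

gcd(187, 216) = 1, so the inverse exists.
Extended Euclidean algorithm on (216, 187):
216 = 1 × 187 + 29  ⟹  29 = (1)·216 + (-1)·187
187 = 6 × 29 + 13  ⟹  13 = (-6)·216 + (7)·187
29 = 2 × 13 + 3  ⟹  3 = (13)·216 + (-15)·187
13 = 4 × 3 + 1  ⟹  1 = (-58)·216 + (67)·187
So (67)·187 ≡ 1 (mod 216), i.e. 187^(-1) ≡ 67 (mod 216).
Check: 187 × 67 = 12529 ≡ 1 (mod 216)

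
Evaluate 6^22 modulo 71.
58

Repeated squaring. Binary of 22 = 10110.
6^1 ≡ 6 (mod 71); 6^2 ≡ 36 (mod 71); 6^4 ≡ 18 (mod 71); 6^8 ≡ 40 (mod 71); 6^16 ≡ 38 (mod 71)
6^22 = 6^2 × 6^4 × 6^16 ≡ 58 (mod 71)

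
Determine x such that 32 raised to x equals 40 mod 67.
30

Baby-step giant-step with step n = ⌈√67⌉ = 9.
Baby steps 32^j mod 67 (j:value) for j=0..8: 0:1, 1:32, 2:19, 3:5, 4:26, 5:28, 6:25, 7:63, 8:6.
Giant-step multiplier: 32^(-9) ≡ 32^(66-9) = 32^57 ≡ 52 (mod 67).
Giant steps γ_i = 40·52^i mod 67: γ_0=40, γ_1=3, γ_2=22, γ_3=5 (in table at j=3).
x = i·n + j = 3·9 + 3 = 30.
Check: 32^30 ≡ 40 (mod 67).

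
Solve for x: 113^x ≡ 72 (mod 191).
162

Baby-step giant-step with step n = ⌈√191⌉ = 14.
Baby steps 113^j mod 191 (j:value) for j=0..13: 0:1, 1:113, 2:163, 3:83, 4:20, 5:159, 6:13, 7:132, 8:18, 9:124, 10:69, 11:157, 12:169, 13:188.
Giant-step multiplier: 113^(-14) ≡ 113^(190-14) = 113^176 ≡ 40 (mod 191).
Giant steps γ_i = 72·40^i mod 191: γ_0=72, γ_1=15, γ_2=27, γ_3=125, γ_4=34, γ_5=23, γ_6=156, γ_7=128, γ_8=154, γ_9=48, γ_10=10, γ_11=18 (in table at j=8).
x = i·n + j = 11·14 + 8 = 162.
Check: 113^162 ≡ 72 (mod 191).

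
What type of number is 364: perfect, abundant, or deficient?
abundant

Proper divisors of 364: sum = 1 + 2 + 4 + 7 + 13 + 14 + 26 + 28 + 52 + 91 + 182 = 420
Since 420 > 364, 364 is abundant.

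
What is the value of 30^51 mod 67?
66

Repeated squaring. Binary of 51 = 110011.
30^1 ≡ 30 (mod 67); 30^2 ≡ 29 (mod 67); 30^4 ≡ 37 (mod 67); 30^8 ≡ 29 (mod 67); 30^16 ≡ 37 (mod 67); 30^32 ≡ 29 (mod 67)
30^51 = 30^1 × 30^2 × 30^16 × 30^32 ≡ 66 (mod 67)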